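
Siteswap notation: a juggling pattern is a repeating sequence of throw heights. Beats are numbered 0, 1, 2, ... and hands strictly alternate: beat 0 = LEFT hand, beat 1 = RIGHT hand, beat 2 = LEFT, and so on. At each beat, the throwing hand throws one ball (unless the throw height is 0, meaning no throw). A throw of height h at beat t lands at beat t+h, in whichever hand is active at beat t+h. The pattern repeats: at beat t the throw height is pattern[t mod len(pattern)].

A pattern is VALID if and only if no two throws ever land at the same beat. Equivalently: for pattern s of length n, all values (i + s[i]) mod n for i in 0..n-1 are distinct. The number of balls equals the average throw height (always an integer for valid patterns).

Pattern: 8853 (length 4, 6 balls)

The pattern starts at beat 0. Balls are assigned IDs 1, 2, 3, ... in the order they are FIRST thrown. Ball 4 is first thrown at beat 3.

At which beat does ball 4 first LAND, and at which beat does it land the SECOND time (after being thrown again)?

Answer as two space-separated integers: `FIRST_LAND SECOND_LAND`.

Answer: 6 11

Derivation:
Beat 0 (L): throw ball1 h=8 -> lands@8:L; in-air after throw: [b1@8:L]
Beat 1 (R): throw ball2 h=8 -> lands@9:R; in-air after throw: [b1@8:L b2@9:R]
Beat 2 (L): throw ball3 h=5 -> lands@7:R; in-air after throw: [b3@7:R b1@8:L b2@9:R]
Beat 3 (R): throw ball4 h=3 -> lands@6:L; in-air after throw: [b4@6:L b3@7:R b1@8:L b2@9:R]
Beat 4 (L): throw ball5 h=8 -> lands@12:L; in-air after throw: [b4@6:L b3@7:R b1@8:L b2@9:R b5@12:L]
Beat 5 (R): throw ball6 h=8 -> lands@13:R; in-air after throw: [b4@6:L b3@7:R b1@8:L b2@9:R b5@12:L b6@13:R]
Beat 6 (L): throw ball4 h=5 -> lands@11:R; in-air after throw: [b3@7:R b1@8:L b2@9:R b4@11:R b5@12:L b6@13:R]
Beat 7 (R): throw ball3 h=3 -> lands@10:L; in-air after throw: [b1@8:L b2@9:R b3@10:L b4@11:R b5@12:L b6@13:R]
Beat 8 (L): throw ball1 h=8 -> lands@16:L; in-air after throw: [b2@9:R b3@10:L b4@11:R b5@12:L b6@13:R b1@16:L]
Beat 9 (R): throw ball2 h=8 -> lands@17:R; in-air after throw: [b3@10:L b4@11:R b5@12:L b6@13:R b1@16:L b2@17:R]
Beat 10 (L): throw ball3 h=5 -> lands@15:R; in-air after throw: [b4@11:R b5@12:L b6@13:R b3@15:R b1@16:L b2@17:R]
Beat 11 (R): throw ball4 h=3 -> lands@14:L; in-air after throw: [b5@12:L b6@13:R b4@14:L b3@15:R b1@16:L b2@17:R]
Ball 4: thrown@3 h=3 -> first land @6; rethrown@6 h=5 -> second land @11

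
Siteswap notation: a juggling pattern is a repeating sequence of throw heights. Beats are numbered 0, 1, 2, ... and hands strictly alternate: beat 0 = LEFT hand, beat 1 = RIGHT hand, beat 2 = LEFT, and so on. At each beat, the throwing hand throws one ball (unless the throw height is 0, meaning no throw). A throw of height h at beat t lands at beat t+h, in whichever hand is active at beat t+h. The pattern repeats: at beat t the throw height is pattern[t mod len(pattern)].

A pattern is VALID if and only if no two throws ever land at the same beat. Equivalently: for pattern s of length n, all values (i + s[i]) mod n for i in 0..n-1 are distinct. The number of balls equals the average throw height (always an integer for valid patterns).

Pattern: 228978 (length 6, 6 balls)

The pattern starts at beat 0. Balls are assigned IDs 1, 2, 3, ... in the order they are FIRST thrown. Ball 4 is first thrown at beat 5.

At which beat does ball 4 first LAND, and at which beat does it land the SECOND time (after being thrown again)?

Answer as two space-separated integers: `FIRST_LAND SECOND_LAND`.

Beat 0 (L): throw ball1 h=2 -> lands@2:L; in-air after throw: [b1@2:L]
Beat 1 (R): throw ball2 h=2 -> lands@3:R; in-air after throw: [b1@2:L b2@3:R]
Beat 2 (L): throw ball1 h=8 -> lands@10:L; in-air after throw: [b2@3:R b1@10:L]
Beat 3 (R): throw ball2 h=9 -> lands@12:L; in-air after throw: [b1@10:L b2@12:L]
Beat 4 (L): throw ball3 h=7 -> lands@11:R; in-air after throw: [b1@10:L b3@11:R b2@12:L]
Beat 5 (R): throw ball4 h=8 -> lands@13:R; in-air after throw: [b1@10:L b3@11:R b2@12:L b4@13:R]
Beat 6 (L): throw ball5 h=2 -> lands@8:L; in-air after throw: [b5@8:L b1@10:L b3@11:R b2@12:L b4@13:R]
Beat 7 (R): throw ball6 h=2 -> lands@9:R; in-air after throw: [b5@8:L b6@9:R b1@10:L b3@11:R b2@12:L b4@13:R]
Beat 8 (L): throw ball5 h=8 -> lands@16:L; in-air after throw: [b6@9:R b1@10:L b3@11:R b2@12:L b4@13:R b5@16:L]
Beat 9 (R): throw ball6 h=9 -> lands@18:L; in-air after throw: [b1@10:L b3@11:R b2@12:L b4@13:R b5@16:L b6@18:L]
Beat 10 (L): throw ball1 h=7 -> lands@17:R; in-air after throw: [b3@11:R b2@12:L b4@13:R b5@16:L b1@17:R b6@18:L]
Beat 11 (R): throw ball3 h=8 -> lands@19:R; in-air after throw: [b2@12:L b4@13:R b5@16:L b1@17:R b6@18:L b3@19:R]
Beat 12 (L): throw ball2 h=2 -> lands@14:L; in-air after throw: [b4@13:R b2@14:L b5@16:L b1@17:R b6@18:L b3@19:R]
Beat 13 (R): throw ball4 h=2 -> lands@15:R; in-air after throw: [b2@14:L b4@15:R b5@16:L b1@17:R b6@18:L b3@19:R]
Beat 14 (L): throw ball2 h=8 -> lands@22:L; in-air after throw: [b4@15:R b5@16:L b1@17:R b6@18:L b3@19:R b2@22:L]
Beat 15 (R): throw ball4 h=9 -> lands@24:L; in-air after throw: [b5@16:L b1@17:R b6@18:L b3@19:R b2@22:L b4@24:L]
Ball 4: thrown@5 h=8 -> first land @13; rethrown@13 h=2 -> second land @15

Answer: 13 15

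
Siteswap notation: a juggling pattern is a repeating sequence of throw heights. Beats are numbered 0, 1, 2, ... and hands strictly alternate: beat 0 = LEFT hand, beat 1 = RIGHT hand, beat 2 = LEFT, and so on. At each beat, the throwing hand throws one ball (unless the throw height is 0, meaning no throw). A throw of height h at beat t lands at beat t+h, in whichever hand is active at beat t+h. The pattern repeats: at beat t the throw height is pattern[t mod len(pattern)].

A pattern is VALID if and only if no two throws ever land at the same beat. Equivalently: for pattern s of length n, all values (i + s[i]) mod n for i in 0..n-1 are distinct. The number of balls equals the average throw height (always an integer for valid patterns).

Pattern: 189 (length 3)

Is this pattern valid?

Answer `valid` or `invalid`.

i=0: (i + s[i]) mod n = (0 + 1) mod 3 = 1
i=1: (i + s[i]) mod n = (1 + 8) mod 3 = 0
i=2: (i + s[i]) mod n = (2 + 9) mod 3 = 2
Residues: [1, 0, 2], distinct: True

Answer: valid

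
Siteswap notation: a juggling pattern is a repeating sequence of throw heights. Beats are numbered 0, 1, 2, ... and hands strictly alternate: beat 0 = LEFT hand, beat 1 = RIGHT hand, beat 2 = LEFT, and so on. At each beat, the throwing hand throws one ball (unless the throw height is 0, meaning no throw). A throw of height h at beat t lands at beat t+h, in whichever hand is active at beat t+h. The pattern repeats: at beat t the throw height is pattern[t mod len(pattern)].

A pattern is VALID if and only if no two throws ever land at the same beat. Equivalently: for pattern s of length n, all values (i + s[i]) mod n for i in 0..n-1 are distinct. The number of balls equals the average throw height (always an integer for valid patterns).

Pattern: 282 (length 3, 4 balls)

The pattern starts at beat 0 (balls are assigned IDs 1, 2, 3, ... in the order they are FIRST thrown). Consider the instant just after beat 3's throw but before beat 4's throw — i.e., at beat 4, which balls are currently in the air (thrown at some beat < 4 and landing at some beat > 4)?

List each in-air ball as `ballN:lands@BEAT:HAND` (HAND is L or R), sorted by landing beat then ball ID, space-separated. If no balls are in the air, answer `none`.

Beat 0 (L): throw ball1 h=2 -> lands@2:L; in-air after throw: [b1@2:L]
Beat 1 (R): throw ball2 h=8 -> lands@9:R; in-air after throw: [b1@2:L b2@9:R]
Beat 2 (L): throw ball1 h=2 -> lands@4:L; in-air after throw: [b1@4:L b2@9:R]
Beat 3 (R): throw ball3 h=2 -> lands@5:R; in-air after throw: [b1@4:L b3@5:R b2@9:R]
Beat 4 (L): throw ball1 h=8 -> lands@12:L; in-air after throw: [b3@5:R b2@9:R b1@12:L]

Answer: ball3:lands@5:R ball2:lands@9:R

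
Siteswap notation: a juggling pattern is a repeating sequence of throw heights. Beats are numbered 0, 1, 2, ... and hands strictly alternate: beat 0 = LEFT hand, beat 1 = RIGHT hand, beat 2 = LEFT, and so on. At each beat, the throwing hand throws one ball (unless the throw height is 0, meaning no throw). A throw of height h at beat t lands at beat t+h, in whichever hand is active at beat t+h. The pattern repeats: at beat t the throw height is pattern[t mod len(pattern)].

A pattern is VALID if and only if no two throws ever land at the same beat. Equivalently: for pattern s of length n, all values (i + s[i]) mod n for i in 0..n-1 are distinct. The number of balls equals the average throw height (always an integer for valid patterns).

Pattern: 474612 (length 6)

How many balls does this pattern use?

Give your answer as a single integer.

Pattern = [4, 7, 4, 6, 1, 2], length n = 6
  position 0: throw height = 4, running sum = 4
  position 1: throw height = 7, running sum = 11
  position 2: throw height = 4, running sum = 15
  position 3: throw height = 6, running sum = 21
  position 4: throw height = 1, running sum = 22
  position 5: throw height = 2, running sum = 24
Total sum = 24; balls = sum / n = 24 / 6 = 4

Answer: 4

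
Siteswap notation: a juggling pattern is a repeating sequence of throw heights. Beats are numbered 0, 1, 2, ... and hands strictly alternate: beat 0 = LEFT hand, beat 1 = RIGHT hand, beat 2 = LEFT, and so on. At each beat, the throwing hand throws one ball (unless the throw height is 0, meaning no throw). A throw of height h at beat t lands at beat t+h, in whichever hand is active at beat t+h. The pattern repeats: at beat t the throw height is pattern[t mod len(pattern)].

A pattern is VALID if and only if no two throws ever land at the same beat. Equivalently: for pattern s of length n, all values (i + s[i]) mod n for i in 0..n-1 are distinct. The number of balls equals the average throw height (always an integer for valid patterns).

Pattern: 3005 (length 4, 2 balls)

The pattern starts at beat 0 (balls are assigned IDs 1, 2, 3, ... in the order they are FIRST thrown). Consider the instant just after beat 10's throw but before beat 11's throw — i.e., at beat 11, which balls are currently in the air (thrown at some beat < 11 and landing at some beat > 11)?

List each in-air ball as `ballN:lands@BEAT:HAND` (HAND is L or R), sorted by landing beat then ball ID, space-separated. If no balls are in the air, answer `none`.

Beat 0 (L): throw ball1 h=3 -> lands@3:R; in-air after throw: [b1@3:R]
Beat 3 (R): throw ball1 h=5 -> lands@8:L; in-air after throw: [b1@8:L]
Beat 4 (L): throw ball2 h=3 -> lands@7:R; in-air after throw: [b2@7:R b1@8:L]
Beat 7 (R): throw ball2 h=5 -> lands@12:L; in-air after throw: [b1@8:L b2@12:L]
Beat 8 (L): throw ball1 h=3 -> lands@11:R; in-air after throw: [b1@11:R b2@12:L]
Beat 11 (R): throw ball1 h=5 -> lands@16:L; in-air after throw: [b2@12:L b1@16:L]

Answer: ball2:lands@12:L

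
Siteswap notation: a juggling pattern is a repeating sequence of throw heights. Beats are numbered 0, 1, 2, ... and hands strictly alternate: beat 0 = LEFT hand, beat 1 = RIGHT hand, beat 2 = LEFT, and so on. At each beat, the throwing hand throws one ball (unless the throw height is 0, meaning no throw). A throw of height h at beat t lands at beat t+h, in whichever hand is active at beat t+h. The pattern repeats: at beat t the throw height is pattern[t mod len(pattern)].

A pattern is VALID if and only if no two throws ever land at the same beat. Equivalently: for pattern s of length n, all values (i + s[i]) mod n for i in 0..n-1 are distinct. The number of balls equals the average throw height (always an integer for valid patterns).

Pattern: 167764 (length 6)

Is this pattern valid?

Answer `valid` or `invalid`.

Answer: invalid

Derivation:
i=0: (i + s[i]) mod n = (0 + 1) mod 6 = 1
i=1: (i + s[i]) mod n = (1 + 6) mod 6 = 1
i=2: (i + s[i]) mod n = (2 + 7) mod 6 = 3
i=3: (i + s[i]) mod n = (3 + 7) mod 6 = 4
i=4: (i + s[i]) mod n = (4 + 6) mod 6 = 4
i=5: (i + s[i]) mod n = (5 + 4) mod 6 = 3
Residues: [1, 1, 3, 4, 4, 3], distinct: False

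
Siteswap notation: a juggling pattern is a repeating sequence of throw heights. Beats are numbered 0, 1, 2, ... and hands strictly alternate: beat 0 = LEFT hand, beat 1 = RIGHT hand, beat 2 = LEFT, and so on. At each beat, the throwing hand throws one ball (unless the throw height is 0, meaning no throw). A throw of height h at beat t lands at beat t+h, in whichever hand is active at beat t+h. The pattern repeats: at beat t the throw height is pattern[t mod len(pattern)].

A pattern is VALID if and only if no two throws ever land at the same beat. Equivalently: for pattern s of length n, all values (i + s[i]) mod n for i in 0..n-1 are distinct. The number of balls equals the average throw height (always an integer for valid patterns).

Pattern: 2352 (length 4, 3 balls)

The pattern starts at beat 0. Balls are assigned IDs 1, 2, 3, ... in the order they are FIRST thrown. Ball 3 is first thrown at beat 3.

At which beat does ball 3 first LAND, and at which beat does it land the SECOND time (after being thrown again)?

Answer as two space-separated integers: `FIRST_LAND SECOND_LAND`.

Answer: 5 8

Derivation:
Beat 0 (L): throw ball1 h=2 -> lands@2:L; in-air after throw: [b1@2:L]
Beat 1 (R): throw ball2 h=3 -> lands@4:L; in-air after throw: [b1@2:L b2@4:L]
Beat 2 (L): throw ball1 h=5 -> lands@7:R; in-air after throw: [b2@4:L b1@7:R]
Beat 3 (R): throw ball3 h=2 -> lands@5:R; in-air after throw: [b2@4:L b3@5:R b1@7:R]
Beat 4 (L): throw ball2 h=2 -> lands@6:L; in-air after throw: [b3@5:R b2@6:L b1@7:R]
Beat 5 (R): throw ball3 h=3 -> lands@8:L; in-air after throw: [b2@6:L b1@7:R b3@8:L]
Beat 6 (L): throw ball2 h=5 -> lands@11:R; in-air after throw: [b1@7:R b3@8:L b2@11:R]
Beat 7 (R): throw ball1 h=2 -> lands@9:R; in-air after throw: [b3@8:L b1@9:R b2@11:R]
Beat 8 (L): throw ball3 h=2 -> lands@10:L; in-air after throw: [b1@9:R b3@10:L b2@11:R]
Ball 3: thrown@3 h=2 -> first land @5; rethrown@5 h=3 -> second land @8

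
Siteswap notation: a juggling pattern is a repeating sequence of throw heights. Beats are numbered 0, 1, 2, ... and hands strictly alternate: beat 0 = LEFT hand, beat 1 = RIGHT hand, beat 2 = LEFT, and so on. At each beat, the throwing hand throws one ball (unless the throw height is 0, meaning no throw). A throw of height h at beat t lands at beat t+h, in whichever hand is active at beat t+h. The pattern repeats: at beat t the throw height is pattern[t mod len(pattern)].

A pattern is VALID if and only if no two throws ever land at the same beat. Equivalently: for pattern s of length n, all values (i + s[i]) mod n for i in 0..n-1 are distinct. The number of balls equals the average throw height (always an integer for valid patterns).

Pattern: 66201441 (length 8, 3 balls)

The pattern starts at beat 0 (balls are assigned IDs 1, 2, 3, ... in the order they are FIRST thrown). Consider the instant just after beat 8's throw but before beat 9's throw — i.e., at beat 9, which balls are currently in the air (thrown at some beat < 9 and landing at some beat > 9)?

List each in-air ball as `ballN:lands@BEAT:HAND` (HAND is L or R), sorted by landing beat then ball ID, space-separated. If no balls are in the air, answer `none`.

Answer: ball1:lands@10:L ball2:lands@14:L

Derivation:
Beat 0 (L): throw ball1 h=6 -> lands@6:L; in-air after throw: [b1@6:L]
Beat 1 (R): throw ball2 h=6 -> lands@7:R; in-air after throw: [b1@6:L b2@7:R]
Beat 2 (L): throw ball3 h=2 -> lands@4:L; in-air after throw: [b3@4:L b1@6:L b2@7:R]
Beat 4 (L): throw ball3 h=1 -> lands@5:R; in-air after throw: [b3@5:R b1@6:L b2@7:R]
Beat 5 (R): throw ball3 h=4 -> lands@9:R; in-air after throw: [b1@6:L b2@7:R b3@9:R]
Beat 6 (L): throw ball1 h=4 -> lands@10:L; in-air after throw: [b2@7:R b3@9:R b1@10:L]
Beat 7 (R): throw ball2 h=1 -> lands@8:L; in-air after throw: [b2@8:L b3@9:R b1@10:L]
Beat 8 (L): throw ball2 h=6 -> lands@14:L; in-air after throw: [b3@9:R b1@10:L b2@14:L]
Beat 9 (R): throw ball3 h=6 -> lands@15:R; in-air after throw: [b1@10:L b2@14:L b3@15:R]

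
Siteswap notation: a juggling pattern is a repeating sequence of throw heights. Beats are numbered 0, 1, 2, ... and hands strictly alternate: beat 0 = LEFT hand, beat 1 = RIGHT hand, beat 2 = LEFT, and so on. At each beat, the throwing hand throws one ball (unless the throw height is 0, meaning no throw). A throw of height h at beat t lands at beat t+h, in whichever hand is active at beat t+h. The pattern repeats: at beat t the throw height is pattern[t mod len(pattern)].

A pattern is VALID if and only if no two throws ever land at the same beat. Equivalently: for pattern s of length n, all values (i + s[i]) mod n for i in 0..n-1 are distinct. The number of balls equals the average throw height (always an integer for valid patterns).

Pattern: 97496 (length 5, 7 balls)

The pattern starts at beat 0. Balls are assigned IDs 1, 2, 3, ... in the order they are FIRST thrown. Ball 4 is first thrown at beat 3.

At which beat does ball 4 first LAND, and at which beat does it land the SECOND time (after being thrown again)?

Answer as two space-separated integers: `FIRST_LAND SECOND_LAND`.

Answer: 12 16

Derivation:
Beat 0 (L): throw ball1 h=9 -> lands@9:R; in-air after throw: [b1@9:R]
Beat 1 (R): throw ball2 h=7 -> lands@8:L; in-air after throw: [b2@8:L b1@9:R]
Beat 2 (L): throw ball3 h=4 -> lands@6:L; in-air after throw: [b3@6:L b2@8:L b1@9:R]
Beat 3 (R): throw ball4 h=9 -> lands@12:L; in-air after throw: [b3@6:L b2@8:L b1@9:R b4@12:L]
Beat 4 (L): throw ball5 h=6 -> lands@10:L; in-air after throw: [b3@6:L b2@8:L b1@9:R b5@10:L b4@12:L]
Beat 5 (R): throw ball6 h=9 -> lands@14:L; in-air after throw: [b3@6:L b2@8:L b1@9:R b5@10:L b4@12:L b6@14:L]
Beat 6 (L): throw ball3 h=7 -> lands@13:R; in-air after throw: [b2@8:L b1@9:R b5@10:L b4@12:L b3@13:R b6@14:L]
Beat 7 (R): throw ball7 h=4 -> lands@11:R; in-air after throw: [b2@8:L b1@9:R b5@10:L b7@11:R b4@12:L b3@13:R b6@14:L]
Beat 8 (L): throw ball2 h=9 -> lands@17:R; in-air after throw: [b1@9:R b5@10:L b7@11:R b4@12:L b3@13:R b6@14:L b2@17:R]
Beat 9 (R): throw ball1 h=6 -> lands@15:R; in-air after throw: [b5@10:L b7@11:R b4@12:L b3@13:R b6@14:L b1@15:R b2@17:R]
Beat 10 (L): throw ball5 h=9 -> lands@19:R; in-air after throw: [b7@11:R b4@12:L b3@13:R b6@14:L b1@15:R b2@17:R b5@19:R]
Beat 11 (R): throw ball7 h=7 -> lands@18:L; in-air after throw: [b4@12:L b3@13:R b6@14:L b1@15:R b2@17:R b7@18:L b5@19:R]
Beat 12 (L): throw ball4 h=4 -> lands@16:L; in-air after throw: [b3@13:R b6@14:L b1@15:R b4@16:L b2@17:R b7@18:L b5@19:R]
Beat 13 (R): throw ball3 h=9 -> lands@22:L; in-air after throw: [b6@14:L b1@15:R b4@16:L b2@17:R b7@18:L b5@19:R b3@22:L]
Beat 14 (L): throw ball6 h=6 -> lands@20:L; in-air after throw: [b1@15:R b4@16:L b2@17:R b7@18:L b5@19:R b6@20:L b3@22:L]
Beat 15 (R): throw ball1 h=9 -> lands@24:L; in-air after throw: [b4@16:L b2@17:R b7@18:L b5@19:R b6@20:L b3@22:L b1@24:L]
Beat 16 (L): throw ball4 h=7 -> lands@23:R; in-air after throw: [b2@17:R b7@18:L b5@19:R b6@20:L b3@22:L b4@23:R b1@24:L]
Ball 4: thrown@3 h=9 -> first land @12; rethrown@12 h=4 -> second land @16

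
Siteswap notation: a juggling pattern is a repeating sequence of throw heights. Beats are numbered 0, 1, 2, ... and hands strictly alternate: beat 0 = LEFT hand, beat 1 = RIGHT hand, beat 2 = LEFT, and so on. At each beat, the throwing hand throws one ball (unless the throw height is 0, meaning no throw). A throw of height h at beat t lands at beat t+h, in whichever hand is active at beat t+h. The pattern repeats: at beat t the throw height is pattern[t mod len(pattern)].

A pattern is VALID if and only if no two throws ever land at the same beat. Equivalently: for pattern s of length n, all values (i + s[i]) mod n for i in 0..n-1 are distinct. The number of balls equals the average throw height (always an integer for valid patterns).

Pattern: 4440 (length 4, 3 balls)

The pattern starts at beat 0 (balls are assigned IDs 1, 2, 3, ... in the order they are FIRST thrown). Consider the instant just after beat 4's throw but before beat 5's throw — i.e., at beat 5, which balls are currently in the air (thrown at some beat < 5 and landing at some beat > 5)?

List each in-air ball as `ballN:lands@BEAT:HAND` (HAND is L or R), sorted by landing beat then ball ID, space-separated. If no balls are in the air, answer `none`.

Answer: ball3:lands@6:L ball1:lands@8:L

Derivation:
Beat 0 (L): throw ball1 h=4 -> lands@4:L; in-air after throw: [b1@4:L]
Beat 1 (R): throw ball2 h=4 -> lands@5:R; in-air after throw: [b1@4:L b2@5:R]
Beat 2 (L): throw ball3 h=4 -> lands@6:L; in-air after throw: [b1@4:L b2@5:R b3@6:L]
Beat 4 (L): throw ball1 h=4 -> lands@8:L; in-air after throw: [b2@5:R b3@6:L b1@8:L]
Beat 5 (R): throw ball2 h=4 -> lands@9:R; in-air after throw: [b3@6:L b1@8:L b2@9:R]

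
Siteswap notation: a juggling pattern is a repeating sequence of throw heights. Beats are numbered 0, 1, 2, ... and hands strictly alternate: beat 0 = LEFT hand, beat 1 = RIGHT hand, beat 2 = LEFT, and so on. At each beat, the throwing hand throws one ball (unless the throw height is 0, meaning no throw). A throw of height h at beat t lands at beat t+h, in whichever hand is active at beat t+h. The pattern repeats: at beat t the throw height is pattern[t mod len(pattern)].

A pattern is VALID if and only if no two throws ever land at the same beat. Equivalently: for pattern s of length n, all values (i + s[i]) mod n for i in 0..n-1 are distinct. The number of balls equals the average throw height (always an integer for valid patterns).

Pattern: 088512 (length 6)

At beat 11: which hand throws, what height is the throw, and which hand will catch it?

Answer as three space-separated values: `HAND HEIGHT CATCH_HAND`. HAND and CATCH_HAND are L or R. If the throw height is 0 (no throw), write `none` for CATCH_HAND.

Answer: R 2 R

Derivation:
Beat 11: 11 mod 2 = 1, so hand = R
Throw height = pattern[11 mod 6] = pattern[5] = 2
Lands at beat 11+2=13, 13 mod 2 = 1, so catch hand = R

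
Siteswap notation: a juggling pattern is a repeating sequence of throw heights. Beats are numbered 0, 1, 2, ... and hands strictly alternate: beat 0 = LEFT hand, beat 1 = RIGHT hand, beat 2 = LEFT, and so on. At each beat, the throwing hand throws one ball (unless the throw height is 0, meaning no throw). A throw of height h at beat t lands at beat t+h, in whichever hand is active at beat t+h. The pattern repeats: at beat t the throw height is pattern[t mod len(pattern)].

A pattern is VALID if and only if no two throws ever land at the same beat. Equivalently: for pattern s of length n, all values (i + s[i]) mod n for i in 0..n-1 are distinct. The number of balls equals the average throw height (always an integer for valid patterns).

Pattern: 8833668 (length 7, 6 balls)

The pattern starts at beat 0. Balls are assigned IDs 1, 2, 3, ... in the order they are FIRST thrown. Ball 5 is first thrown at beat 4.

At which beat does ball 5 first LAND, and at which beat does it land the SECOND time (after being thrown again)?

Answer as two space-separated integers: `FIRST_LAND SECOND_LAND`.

Beat 0 (L): throw ball1 h=8 -> lands@8:L; in-air after throw: [b1@8:L]
Beat 1 (R): throw ball2 h=8 -> lands@9:R; in-air after throw: [b1@8:L b2@9:R]
Beat 2 (L): throw ball3 h=3 -> lands@5:R; in-air after throw: [b3@5:R b1@8:L b2@9:R]
Beat 3 (R): throw ball4 h=3 -> lands@6:L; in-air after throw: [b3@5:R b4@6:L b1@8:L b2@9:R]
Beat 4 (L): throw ball5 h=6 -> lands@10:L; in-air after throw: [b3@5:R b4@6:L b1@8:L b2@9:R b5@10:L]
Beat 5 (R): throw ball3 h=6 -> lands@11:R; in-air after throw: [b4@6:L b1@8:L b2@9:R b5@10:L b3@11:R]
Beat 6 (L): throw ball4 h=8 -> lands@14:L; in-air after throw: [b1@8:L b2@9:R b5@10:L b3@11:R b4@14:L]
Beat 7 (R): throw ball6 h=8 -> lands@15:R; in-air after throw: [b1@8:L b2@9:R b5@10:L b3@11:R b4@14:L b6@15:R]
Beat 8 (L): throw ball1 h=8 -> lands@16:L; in-air after throw: [b2@9:R b5@10:L b3@11:R b4@14:L b6@15:R b1@16:L]
Beat 9 (R): throw ball2 h=3 -> lands@12:L; in-air after throw: [b5@10:L b3@11:R b2@12:L b4@14:L b6@15:R b1@16:L]
Beat 10 (L): throw ball5 h=3 -> lands@13:R; in-air after throw: [b3@11:R b2@12:L b5@13:R b4@14:L b6@15:R b1@16:L]
Beat 11 (R): throw ball3 h=6 -> lands@17:R; in-air after throw: [b2@12:L b5@13:R b4@14:L b6@15:R b1@16:L b3@17:R]
Beat 12 (L): throw ball2 h=6 -> lands@18:L; in-air after throw: [b5@13:R b4@14:L b6@15:R b1@16:L b3@17:R b2@18:L]
Beat 13 (R): throw ball5 h=8 -> lands@21:R; in-air after throw: [b4@14:L b6@15:R b1@16:L b3@17:R b2@18:L b5@21:R]
Ball 5: thrown@4 h=6 -> first land @10; rethrown@10 h=3 -> second land @13

Answer: 10 13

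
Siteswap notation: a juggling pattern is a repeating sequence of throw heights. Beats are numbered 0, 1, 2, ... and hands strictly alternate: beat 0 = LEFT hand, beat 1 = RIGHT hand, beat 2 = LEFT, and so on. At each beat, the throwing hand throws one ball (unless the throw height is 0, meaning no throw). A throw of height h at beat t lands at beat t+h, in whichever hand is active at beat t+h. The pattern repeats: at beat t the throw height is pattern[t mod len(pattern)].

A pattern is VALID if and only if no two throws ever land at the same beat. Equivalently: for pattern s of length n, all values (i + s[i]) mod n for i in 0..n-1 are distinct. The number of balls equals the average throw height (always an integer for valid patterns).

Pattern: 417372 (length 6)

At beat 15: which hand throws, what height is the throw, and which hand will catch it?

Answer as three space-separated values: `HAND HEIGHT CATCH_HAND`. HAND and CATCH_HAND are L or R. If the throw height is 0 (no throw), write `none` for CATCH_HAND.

Answer: R 3 L

Derivation:
Beat 15: 15 mod 2 = 1, so hand = R
Throw height = pattern[15 mod 6] = pattern[3] = 3
Lands at beat 15+3=18, 18 mod 2 = 0, so catch hand = L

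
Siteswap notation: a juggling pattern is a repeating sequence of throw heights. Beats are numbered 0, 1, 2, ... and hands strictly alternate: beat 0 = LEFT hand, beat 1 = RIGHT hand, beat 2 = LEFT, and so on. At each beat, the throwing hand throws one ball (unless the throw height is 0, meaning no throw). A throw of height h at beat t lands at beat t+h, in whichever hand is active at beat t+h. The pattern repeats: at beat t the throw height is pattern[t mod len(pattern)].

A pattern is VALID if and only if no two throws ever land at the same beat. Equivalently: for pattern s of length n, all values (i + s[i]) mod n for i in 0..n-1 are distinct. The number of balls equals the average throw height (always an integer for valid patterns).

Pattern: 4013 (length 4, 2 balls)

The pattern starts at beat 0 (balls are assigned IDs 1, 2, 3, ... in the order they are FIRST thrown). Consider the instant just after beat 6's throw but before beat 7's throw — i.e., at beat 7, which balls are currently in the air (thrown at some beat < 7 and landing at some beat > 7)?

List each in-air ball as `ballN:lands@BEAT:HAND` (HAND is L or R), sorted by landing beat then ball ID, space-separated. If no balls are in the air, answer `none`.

Beat 0 (L): throw ball1 h=4 -> lands@4:L; in-air after throw: [b1@4:L]
Beat 2 (L): throw ball2 h=1 -> lands@3:R; in-air after throw: [b2@3:R b1@4:L]
Beat 3 (R): throw ball2 h=3 -> lands@6:L; in-air after throw: [b1@4:L b2@6:L]
Beat 4 (L): throw ball1 h=4 -> lands@8:L; in-air after throw: [b2@6:L b1@8:L]
Beat 6 (L): throw ball2 h=1 -> lands@7:R; in-air after throw: [b2@7:R b1@8:L]
Beat 7 (R): throw ball2 h=3 -> lands@10:L; in-air after throw: [b1@8:L b2@10:L]

Answer: ball1:lands@8:L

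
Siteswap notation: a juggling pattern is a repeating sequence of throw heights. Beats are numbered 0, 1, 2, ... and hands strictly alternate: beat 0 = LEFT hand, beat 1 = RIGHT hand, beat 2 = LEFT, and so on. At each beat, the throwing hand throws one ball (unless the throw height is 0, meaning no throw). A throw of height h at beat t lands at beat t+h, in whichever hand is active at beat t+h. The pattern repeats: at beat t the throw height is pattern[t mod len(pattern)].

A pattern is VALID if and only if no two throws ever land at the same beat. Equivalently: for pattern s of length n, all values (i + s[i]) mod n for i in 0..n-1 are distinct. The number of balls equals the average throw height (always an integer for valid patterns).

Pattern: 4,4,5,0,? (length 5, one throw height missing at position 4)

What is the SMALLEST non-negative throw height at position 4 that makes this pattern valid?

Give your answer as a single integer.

i=0: (0 + 4) mod 5 = 4
i=1: (1 + 4) mod 5 = 0
i=2: (2 + 5) mod 5 = 2
i=3: (3 + 0) mod 5 = 3
i=4: s[i]=? (unknown)
Known residues: [0, 2, 3, 4]; need a permutation of 0..4, so missing residue r = 1
Need (4 + s) mod 5 = 1; smallest s = (1 - 4) mod 5 = 2

Answer: 2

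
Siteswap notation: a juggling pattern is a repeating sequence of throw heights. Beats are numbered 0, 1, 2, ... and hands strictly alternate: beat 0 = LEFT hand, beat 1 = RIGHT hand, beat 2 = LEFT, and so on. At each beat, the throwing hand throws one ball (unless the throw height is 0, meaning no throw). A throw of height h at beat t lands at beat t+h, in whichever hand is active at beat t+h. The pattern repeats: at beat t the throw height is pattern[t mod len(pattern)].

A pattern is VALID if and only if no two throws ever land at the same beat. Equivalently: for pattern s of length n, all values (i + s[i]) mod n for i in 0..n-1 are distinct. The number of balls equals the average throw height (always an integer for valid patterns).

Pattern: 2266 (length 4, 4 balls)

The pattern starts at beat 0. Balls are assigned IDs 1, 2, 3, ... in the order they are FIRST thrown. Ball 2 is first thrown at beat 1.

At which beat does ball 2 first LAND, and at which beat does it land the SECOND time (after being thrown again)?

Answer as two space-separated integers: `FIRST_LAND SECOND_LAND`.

Answer: 3 9

Derivation:
Beat 0 (L): throw ball1 h=2 -> lands@2:L; in-air after throw: [b1@2:L]
Beat 1 (R): throw ball2 h=2 -> lands@3:R; in-air after throw: [b1@2:L b2@3:R]
Beat 2 (L): throw ball1 h=6 -> lands@8:L; in-air after throw: [b2@3:R b1@8:L]
Beat 3 (R): throw ball2 h=6 -> lands@9:R; in-air after throw: [b1@8:L b2@9:R]
Beat 4 (L): throw ball3 h=2 -> lands@6:L; in-air after throw: [b3@6:L b1@8:L b2@9:R]
Beat 5 (R): throw ball4 h=2 -> lands@7:R; in-air after throw: [b3@6:L b4@7:R b1@8:L b2@9:R]
Beat 6 (L): throw ball3 h=6 -> lands@12:L; in-air after throw: [b4@7:R b1@8:L b2@9:R b3@12:L]
Beat 7 (R): throw ball4 h=6 -> lands@13:R; in-air after throw: [b1@8:L b2@9:R b3@12:L b4@13:R]
Beat 8 (L): throw ball1 h=2 -> lands@10:L; in-air after throw: [b2@9:R b1@10:L b3@12:L b4@13:R]
Beat 9 (R): throw ball2 h=2 -> lands@11:R; in-air after throw: [b1@10:L b2@11:R b3@12:L b4@13:R]
Ball 2: thrown@1 h=2 -> first land @3; rethrown@3 h=6 -> second land @9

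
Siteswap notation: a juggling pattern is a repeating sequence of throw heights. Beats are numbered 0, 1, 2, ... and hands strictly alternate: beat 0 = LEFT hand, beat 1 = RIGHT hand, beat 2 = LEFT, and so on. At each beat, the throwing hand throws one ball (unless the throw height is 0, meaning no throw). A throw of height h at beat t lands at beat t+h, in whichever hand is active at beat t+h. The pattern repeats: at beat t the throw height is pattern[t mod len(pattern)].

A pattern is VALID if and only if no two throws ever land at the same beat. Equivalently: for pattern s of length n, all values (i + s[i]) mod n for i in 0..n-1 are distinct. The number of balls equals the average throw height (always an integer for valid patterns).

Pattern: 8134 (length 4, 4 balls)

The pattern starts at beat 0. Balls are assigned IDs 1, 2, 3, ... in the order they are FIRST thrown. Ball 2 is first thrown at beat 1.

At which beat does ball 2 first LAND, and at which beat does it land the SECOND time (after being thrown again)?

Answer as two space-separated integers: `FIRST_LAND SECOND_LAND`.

Answer: 2 5

Derivation:
Beat 0 (L): throw ball1 h=8 -> lands@8:L; in-air after throw: [b1@8:L]
Beat 1 (R): throw ball2 h=1 -> lands@2:L; in-air after throw: [b2@2:L b1@8:L]
Beat 2 (L): throw ball2 h=3 -> lands@5:R; in-air after throw: [b2@5:R b1@8:L]
Beat 3 (R): throw ball3 h=4 -> lands@7:R; in-air after throw: [b2@5:R b3@7:R b1@8:L]
Beat 4 (L): throw ball4 h=8 -> lands@12:L; in-air after throw: [b2@5:R b3@7:R b1@8:L b4@12:L]
Beat 5 (R): throw ball2 h=1 -> lands@6:L; in-air after throw: [b2@6:L b3@7:R b1@8:L b4@12:L]
Ball 2: thrown@1 h=1 -> first land @2; rethrown@2 h=3 -> second land @5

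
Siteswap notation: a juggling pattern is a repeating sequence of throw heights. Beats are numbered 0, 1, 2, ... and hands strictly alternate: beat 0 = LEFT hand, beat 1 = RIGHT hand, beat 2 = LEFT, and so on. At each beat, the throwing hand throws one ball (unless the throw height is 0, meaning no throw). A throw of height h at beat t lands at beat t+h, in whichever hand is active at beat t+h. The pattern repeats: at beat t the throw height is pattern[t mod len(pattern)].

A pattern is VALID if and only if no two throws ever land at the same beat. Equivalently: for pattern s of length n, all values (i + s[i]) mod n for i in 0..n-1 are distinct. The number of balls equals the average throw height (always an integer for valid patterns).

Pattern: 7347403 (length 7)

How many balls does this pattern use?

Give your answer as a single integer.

Answer: 4

Derivation:
Pattern = [7, 3, 4, 7, 4, 0, 3], length n = 7
  position 0: throw height = 7, running sum = 7
  position 1: throw height = 3, running sum = 10
  position 2: throw height = 4, running sum = 14
  position 3: throw height = 7, running sum = 21
  position 4: throw height = 4, running sum = 25
  position 5: throw height = 0, running sum = 25
  position 6: throw height = 3, running sum = 28
Total sum = 28; balls = sum / n = 28 / 7 = 4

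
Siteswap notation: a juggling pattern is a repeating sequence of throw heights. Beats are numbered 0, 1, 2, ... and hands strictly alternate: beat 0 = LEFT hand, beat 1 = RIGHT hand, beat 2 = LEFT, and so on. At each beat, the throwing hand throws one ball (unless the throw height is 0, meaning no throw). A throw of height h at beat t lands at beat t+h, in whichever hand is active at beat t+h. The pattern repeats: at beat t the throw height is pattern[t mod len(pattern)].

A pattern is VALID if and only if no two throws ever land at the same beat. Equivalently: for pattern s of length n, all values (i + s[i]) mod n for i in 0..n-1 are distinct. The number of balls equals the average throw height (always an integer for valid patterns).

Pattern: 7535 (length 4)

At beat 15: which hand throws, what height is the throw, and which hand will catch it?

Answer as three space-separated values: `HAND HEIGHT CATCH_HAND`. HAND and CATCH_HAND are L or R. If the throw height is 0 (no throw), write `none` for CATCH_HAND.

Beat 15: 15 mod 2 = 1, so hand = R
Throw height = pattern[15 mod 4] = pattern[3] = 5
Lands at beat 15+5=20, 20 mod 2 = 0, so catch hand = L

Answer: R 5 L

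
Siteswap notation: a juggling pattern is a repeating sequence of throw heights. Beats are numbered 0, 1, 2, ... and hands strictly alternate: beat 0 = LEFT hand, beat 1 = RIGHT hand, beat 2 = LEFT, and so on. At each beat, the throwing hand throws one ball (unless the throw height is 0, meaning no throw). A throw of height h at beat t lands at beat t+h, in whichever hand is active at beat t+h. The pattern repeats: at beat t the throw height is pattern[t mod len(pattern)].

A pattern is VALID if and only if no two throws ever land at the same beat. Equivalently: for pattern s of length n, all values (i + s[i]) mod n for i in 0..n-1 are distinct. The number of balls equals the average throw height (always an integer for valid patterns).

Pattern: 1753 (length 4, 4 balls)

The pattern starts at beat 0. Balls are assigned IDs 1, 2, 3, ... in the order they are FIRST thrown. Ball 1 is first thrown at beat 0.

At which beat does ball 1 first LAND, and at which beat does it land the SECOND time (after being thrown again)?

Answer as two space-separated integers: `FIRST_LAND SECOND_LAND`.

Answer: 1 8

Derivation:
Beat 0 (L): throw ball1 h=1 -> lands@1:R; in-air after throw: [b1@1:R]
Beat 1 (R): throw ball1 h=7 -> lands@8:L; in-air after throw: [b1@8:L]
Beat 2 (L): throw ball2 h=5 -> lands@7:R; in-air after throw: [b2@7:R b1@8:L]
Beat 3 (R): throw ball3 h=3 -> lands@6:L; in-air after throw: [b3@6:L b2@7:R b1@8:L]
Beat 4 (L): throw ball4 h=1 -> lands@5:R; in-air after throw: [b4@5:R b3@6:L b2@7:R b1@8:L]
Beat 5 (R): throw ball4 h=7 -> lands@12:L; in-air after throw: [b3@6:L b2@7:R b1@8:L b4@12:L]
Beat 6 (L): throw ball3 h=5 -> lands@11:R; in-air after throw: [b2@7:R b1@8:L b3@11:R b4@12:L]
Beat 7 (R): throw ball2 h=3 -> lands@10:L; in-air after throw: [b1@8:L b2@10:L b3@11:R b4@12:L]
Beat 8 (L): throw ball1 h=1 -> lands@9:R; in-air after throw: [b1@9:R b2@10:L b3@11:R b4@12:L]
Ball 1: thrown@0 h=1 -> first land @1; rethrown@1 h=7 -> second land @8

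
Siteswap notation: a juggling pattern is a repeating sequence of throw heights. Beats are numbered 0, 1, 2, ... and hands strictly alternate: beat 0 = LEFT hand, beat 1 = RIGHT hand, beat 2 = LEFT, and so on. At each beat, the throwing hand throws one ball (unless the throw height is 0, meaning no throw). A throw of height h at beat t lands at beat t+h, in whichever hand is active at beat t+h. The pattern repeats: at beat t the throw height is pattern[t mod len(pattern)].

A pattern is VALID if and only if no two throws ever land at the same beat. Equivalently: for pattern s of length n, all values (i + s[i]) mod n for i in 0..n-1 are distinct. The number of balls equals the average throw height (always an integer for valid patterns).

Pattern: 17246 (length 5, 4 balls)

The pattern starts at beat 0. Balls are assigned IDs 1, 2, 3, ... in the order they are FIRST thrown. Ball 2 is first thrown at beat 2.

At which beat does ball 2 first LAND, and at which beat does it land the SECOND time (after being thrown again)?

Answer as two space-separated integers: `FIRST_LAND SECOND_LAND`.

Beat 0 (L): throw ball1 h=1 -> lands@1:R; in-air after throw: [b1@1:R]
Beat 1 (R): throw ball1 h=7 -> lands@8:L; in-air after throw: [b1@8:L]
Beat 2 (L): throw ball2 h=2 -> lands@4:L; in-air after throw: [b2@4:L b1@8:L]
Beat 3 (R): throw ball3 h=4 -> lands@7:R; in-air after throw: [b2@4:L b3@7:R b1@8:L]
Beat 4 (L): throw ball2 h=6 -> lands@10:L; in-air after throw: [b3@7:R b1@8:L b2@10:L]
Beat 5 (R): throw ball4 h=1 -> lands@6:L; in-air after throw: [b4@6:L b3@7:R b1@8:L b2@10:L]
Beat 6 (L): throw ball4 h=7 -> lands@13:R; in-air after throw: [b3@7:R b1@8:L b2@10:L b4@13:R]
Beat 7 (R): throw ball3 h=2 -> lands@9:R; in-air after throw: [b1@8:L b3@9:R b2@10:L b4@13:R]
Beat 8 (L): throw ball1 h=4 -> lands@12:L; in-air after throw: [b3@9:R b2@10:L b1@12:L b4@13:R]
Beat 9 (R): throw ball3 h=6 -> lands@15:R; in-air after throw: [b2@10:L b1@12:L b4@13:R b3@15:R]
Beat 10 (L): throw ball2 h=1 -> lands@11:R; in-air after throw: [b2@11:R b1@12:L b4@13:R b3@15:R]
Ball 2: thrown@2 h=2 -> first land @4; rethrown@4 h=6 -> second land @10

Answer: 4 10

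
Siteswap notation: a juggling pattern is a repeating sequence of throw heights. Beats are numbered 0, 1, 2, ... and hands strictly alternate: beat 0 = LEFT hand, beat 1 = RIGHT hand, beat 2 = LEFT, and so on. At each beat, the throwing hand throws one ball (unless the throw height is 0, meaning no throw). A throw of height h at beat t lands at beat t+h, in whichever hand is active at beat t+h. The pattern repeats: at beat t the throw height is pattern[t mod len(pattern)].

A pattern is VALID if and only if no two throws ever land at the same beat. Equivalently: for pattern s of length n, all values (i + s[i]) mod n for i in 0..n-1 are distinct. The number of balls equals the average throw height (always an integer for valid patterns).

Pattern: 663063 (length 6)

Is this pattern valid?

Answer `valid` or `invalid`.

i=0: (i + s[i]) mod n = (0 + 6) mod 6 = 0
i=1: (i + s[i]) mod n = (1 + 6) mod 6 = 1
i=2: (i + s[i]) mod n = (2 + 3) mod 6 = 5
i=3: (i + s[i]) mod n = (3 + 0) mod 6 = 3
i=4: (i + s[i]) mod n = (4 + 6) mod 6 = 4
i=5: (i + s[i]) mod n = (5 + 3) mod 6 = 2
Residues: [0, 1, 5, 3, 4, 2], distinct: True

Answer: valid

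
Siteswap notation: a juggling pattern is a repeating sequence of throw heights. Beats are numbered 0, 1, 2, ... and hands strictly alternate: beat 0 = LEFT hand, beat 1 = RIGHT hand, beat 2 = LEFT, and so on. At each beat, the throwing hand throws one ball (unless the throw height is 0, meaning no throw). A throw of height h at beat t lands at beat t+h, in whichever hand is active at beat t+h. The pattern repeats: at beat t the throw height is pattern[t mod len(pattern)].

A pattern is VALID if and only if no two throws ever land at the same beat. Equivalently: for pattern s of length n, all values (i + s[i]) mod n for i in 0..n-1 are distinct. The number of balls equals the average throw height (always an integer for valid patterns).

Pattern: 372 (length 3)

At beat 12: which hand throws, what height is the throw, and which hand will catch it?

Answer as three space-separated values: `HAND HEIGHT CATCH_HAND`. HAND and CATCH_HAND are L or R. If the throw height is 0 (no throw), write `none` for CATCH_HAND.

Beat 12: 12 mod 2 = 0, so hand = L
Throw height = pattern[12 mod 3] = pattern[0] = 3
Lands at beat 12+3=15, 15 mod 2 = 1, so catch hand = R

Answer: L 3 R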